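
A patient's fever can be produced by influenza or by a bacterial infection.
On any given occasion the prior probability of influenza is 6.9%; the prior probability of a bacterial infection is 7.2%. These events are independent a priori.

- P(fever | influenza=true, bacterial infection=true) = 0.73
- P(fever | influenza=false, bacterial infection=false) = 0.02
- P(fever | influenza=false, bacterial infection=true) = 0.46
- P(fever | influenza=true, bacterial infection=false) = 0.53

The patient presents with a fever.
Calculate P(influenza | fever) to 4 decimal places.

P(fever) = 0.02·0.931·0.928 + 0.46·0.931·0.072 + 0.53·0.069·0.928 + 0.73·0.069·0.072 = 0.017279 + 0.030835 + 0.033937 + 0.003627 = 0.085678
Of this, 0.037564 comes from 0.033937 + 0.003627 (the influenza=true cases).
So P(influenza | fever) = 0.037564/0.085678 ≈ 0.4384.

P(influenza | fever) ≈ 0.4384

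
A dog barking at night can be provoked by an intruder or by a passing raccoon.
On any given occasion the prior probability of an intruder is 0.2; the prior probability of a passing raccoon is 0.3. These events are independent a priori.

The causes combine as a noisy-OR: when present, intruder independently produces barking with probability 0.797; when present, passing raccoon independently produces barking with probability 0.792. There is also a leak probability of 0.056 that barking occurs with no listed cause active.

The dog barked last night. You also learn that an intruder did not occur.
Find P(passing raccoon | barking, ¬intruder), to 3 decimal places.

Under noisy-OR, P(barking | causes) = 1 − (1−0.056)·∏(1−qᵢ) over the active causes.
Numerator (weight on configurations with passing raccoon): 0.803648*0.3 = 0.241094
Normalizer over all consistent configurations: 0.056*0.7 + 0.803648*0.3 = 0.280294
P(passing raccoon | barking, ¬intruder) = 0.241094/0.280294 ≈ 0.860

P(passing raccoon | barking, ¬intruder) ≈ 0.860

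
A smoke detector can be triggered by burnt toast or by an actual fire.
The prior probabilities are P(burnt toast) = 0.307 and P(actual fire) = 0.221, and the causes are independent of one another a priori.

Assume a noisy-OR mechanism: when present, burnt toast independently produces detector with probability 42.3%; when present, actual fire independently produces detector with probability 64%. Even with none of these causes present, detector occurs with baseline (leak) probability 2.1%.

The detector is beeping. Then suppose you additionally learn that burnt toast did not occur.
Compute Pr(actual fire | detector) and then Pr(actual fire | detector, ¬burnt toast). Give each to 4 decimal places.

Under noisy-OR, P(detector | causes) = 1 − (1−0.021)·∏(1−qᵢ) over the active causes.
Numerator (weight on configurations with actual fire): 0.099176 + 0.054050 = 0.153226
Normalizer over all consistent configurations: 0.021×0.693×0.779 + 0.64756×0.693×0.221 + 0.435117×0.307×0.779 + 0.796642×0.307×0.221 = 0.268623
P(actual fire | detector) = 0.153226/0.268623 ≈ 0.5704

Now also conditioning on burnt toast≠true:
P(detector | ¬burnt toast) = 0.021×0.779 + 0.64756×0.221 = 0.016359 + 0.143111 = 0.159470
Restricting to configurations with actual fire present: 0.64756×0.221 = 0.143111.
So P(actual fire | detector, ¬burnt toast) = 0.143111/0.159470 ≈ 0.8974.
Ruling out burnt toast raises the posterior on actual fire — the flip side of explaining away.

Pr(actual fire | detector) ≈ 0.5704; Pr(actual fire | detector, ¬burnt toast) ≈ 0.8974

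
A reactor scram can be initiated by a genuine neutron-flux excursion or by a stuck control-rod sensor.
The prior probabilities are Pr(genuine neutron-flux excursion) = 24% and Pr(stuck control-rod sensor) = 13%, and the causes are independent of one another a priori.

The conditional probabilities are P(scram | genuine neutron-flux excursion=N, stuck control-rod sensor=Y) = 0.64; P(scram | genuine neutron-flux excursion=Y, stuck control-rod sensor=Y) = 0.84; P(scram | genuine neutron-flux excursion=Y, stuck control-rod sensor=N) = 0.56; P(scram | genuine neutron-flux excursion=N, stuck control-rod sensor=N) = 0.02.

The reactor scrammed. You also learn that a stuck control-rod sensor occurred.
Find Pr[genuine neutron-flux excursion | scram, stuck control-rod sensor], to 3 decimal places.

Weight on genuine neutron-flux excursion=true, given the evidence: 0.84·0.24 = 0.201600
Normalizer over all consistent configurations: 0.64·0.76 + 0.84·0.24 = 0.688000
P(genuine neutron-flux excursion | scram, stuck control-rod sensor) = 0.201600/0.688000 ≈ 0.293

Pr[genuine neutron-flux excursion | scram, stuck control-rod sensor] ≈ 0.293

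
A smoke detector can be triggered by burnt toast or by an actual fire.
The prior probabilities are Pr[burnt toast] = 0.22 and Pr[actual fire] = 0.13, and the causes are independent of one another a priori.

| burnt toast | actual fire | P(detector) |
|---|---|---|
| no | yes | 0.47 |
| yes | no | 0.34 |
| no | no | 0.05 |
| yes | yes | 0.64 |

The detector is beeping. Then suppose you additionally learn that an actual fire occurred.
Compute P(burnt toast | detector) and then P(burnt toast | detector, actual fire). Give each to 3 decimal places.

P(burnt toast | detector) ≈ 0.505; P(burnt toast | detector, actual fire) ≈ 0.277

Weight on burnt toast=true, given the evidence: 0.065076 + 0.018304 = 0.083380
Denominator P(detector): 0.05·0.78·0.87 + 0.47·0.78·0.13 + 0.34·0.22·0.87 + 0.64·0.22·0.13 = 0.164968
P(burnt toast | detector) = 0.083380/0.164968 ≈ 0.505

With the extra evidence:
Sum P(detector|·) weighted by the priors over both values of burnt toast:
  P(detector | actual fire) = 0.47×0.78 + 0.64×0.22
        = 0.366600 + 0.140800 = 0.507400
The terms with burnt toast present sum to 0.140800, so
  P(burnt toast | detector, actual fire) = 0.140800 / 0.507400 ≈ 0.277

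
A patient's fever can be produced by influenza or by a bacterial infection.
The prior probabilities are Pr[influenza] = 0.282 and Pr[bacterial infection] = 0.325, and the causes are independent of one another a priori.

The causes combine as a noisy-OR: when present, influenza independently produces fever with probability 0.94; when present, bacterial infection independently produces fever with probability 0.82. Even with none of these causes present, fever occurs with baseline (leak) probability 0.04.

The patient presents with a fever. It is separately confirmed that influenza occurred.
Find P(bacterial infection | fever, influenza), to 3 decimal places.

Under noisy-OR, P(fever | causes) = 1 − (1−0.04)·∏(1−qᵢ) over the active causes.
P(fever | influenza) = 0.9424×0.675 + 0.989632×0.325 = 0.636120 + 0.321630 = 0.957750
The bacterial infection-present share is 0.989632×0.325 = 0.321630.
So P(bacterial infection | fever, influenza) = 0.321630/0.957750 ≈ 0.336.

P(bacterial infection | fever, influenza) ≈ 0.336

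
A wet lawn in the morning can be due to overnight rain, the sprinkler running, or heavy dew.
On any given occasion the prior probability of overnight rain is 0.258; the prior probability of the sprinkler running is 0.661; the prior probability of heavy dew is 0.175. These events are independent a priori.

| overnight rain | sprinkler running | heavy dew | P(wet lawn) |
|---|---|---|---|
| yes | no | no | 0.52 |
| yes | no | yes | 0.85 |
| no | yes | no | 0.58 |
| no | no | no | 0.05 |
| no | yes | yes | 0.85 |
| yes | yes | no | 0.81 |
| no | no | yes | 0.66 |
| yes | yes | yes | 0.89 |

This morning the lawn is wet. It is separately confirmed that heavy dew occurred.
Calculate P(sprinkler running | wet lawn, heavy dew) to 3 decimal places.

P(wet lawn | heavy dew) = 0.66·0.742·0.339 + 0.85·0.742·0.661 + 0.85·0.258·0.339 + 0.89·0.258·0.661 = 0.166015 + 0.416893 + 0.074343 + 0.151779 = 0.809030
The sprinkler running-present share is 0.416893 + 0.151779 = 0.568672.
P(sprinkler running | wet lawn, heavy dew) = 0.568672 / 0.809030 ≈ 0.703

P(sprinkler running | wet lawn, heavy dew) ≈ 0.703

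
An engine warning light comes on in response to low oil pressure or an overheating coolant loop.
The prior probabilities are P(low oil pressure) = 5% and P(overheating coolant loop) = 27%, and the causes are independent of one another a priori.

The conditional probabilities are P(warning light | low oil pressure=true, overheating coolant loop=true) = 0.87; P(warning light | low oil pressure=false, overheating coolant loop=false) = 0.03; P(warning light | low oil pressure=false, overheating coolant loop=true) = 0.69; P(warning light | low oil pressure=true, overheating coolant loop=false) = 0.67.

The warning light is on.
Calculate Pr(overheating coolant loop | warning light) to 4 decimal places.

Pr(overheating coolant loop | warning light) ≈ 0.8066

Numerator (weight on configurations with overheating coolant loop): 0.176985 + 0.011745 = 0.188730
Normalizer over all consistent configurations: 0.03·0.95·0.73 + 0.69·0.95·0.27 + 0.67·0.05·0.73 + 0.87·0.05·0.27 = 0.233990
P(overheating coolant loop | warning light) = 0.188730/0.233990 ≈ 0.8066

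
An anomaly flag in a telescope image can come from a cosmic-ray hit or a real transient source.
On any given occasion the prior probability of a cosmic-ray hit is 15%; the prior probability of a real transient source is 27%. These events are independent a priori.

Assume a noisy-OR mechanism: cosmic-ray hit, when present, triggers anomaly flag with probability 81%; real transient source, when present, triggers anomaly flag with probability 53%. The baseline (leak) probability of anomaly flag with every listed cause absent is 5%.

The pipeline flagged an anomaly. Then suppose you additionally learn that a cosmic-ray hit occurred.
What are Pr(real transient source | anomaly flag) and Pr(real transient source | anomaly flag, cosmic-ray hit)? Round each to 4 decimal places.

Pr(real transient source | anomaly flag) ≈ 0.5761; Pr(real transient source | anomaly flag, cosmic-ray hit) ≈ 0.2923

Under noisy-OR, P(anomaly flag | causes) = 1 − (1−0.05)·∏(1−qᵢ) over the active causes.
P(anomaly flag) = 0.05·0.85·0.73 + 0.5535·0.85·0.27 + 0.8195·0.15·0.73 + 0.915165·0.15·0.27 = 0.031025 + 0.127028 + 0.089735 + 0.037064 = 0.284852
Restricting to configurations with real transient source present: 0.127028 + 0.037064 = 0.164092.
So P(real transient source | anomaly flag) = 0.164092/0.284852 ≈ 0.5761.

Now also conditioning on cosmic-ray hit=true:
P(anomaly flag | cosmic-ray hit) = 0.8195×0.73 + 0.915165×0.27 = 0.598235 + 0.247095 = 0.845330
The real transient source-present share is 0.915165×0.27 = 0.247095.
P(real transient source | anomaly flag, cosmic-ray hit) = 0.247095 / 0.845330 ≈ 0.2923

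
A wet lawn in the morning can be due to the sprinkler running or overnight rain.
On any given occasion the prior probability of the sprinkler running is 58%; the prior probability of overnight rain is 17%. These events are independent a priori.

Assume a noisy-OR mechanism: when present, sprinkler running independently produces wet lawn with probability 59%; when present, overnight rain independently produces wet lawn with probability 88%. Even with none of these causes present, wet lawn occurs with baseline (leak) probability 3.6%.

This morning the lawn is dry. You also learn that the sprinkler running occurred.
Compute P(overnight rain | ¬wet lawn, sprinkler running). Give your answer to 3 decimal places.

P(overnight rain | ¬wet lawn, sprinkler running) ≈ 0.024

Under noisy-OR, P(wet lawn | causes) = 1 − (1−0.036)·∏(1−qᵢ) over the active causes.
Sum P(¬wet lawn|·) weighted by the priors over both values of overnight rain:
  P(¬wet lawn | sprinkler running) = 0.39524×0.83 + 0.047429×0.17
        = 0.328049 + 0.008063 = 0.336112
The terms with overnight rain present sum to 0.008063, so
  P(overnight rain | ¬wet lawn, sprinkler running) = 0.008063 / 0.336112 ≈ 0.024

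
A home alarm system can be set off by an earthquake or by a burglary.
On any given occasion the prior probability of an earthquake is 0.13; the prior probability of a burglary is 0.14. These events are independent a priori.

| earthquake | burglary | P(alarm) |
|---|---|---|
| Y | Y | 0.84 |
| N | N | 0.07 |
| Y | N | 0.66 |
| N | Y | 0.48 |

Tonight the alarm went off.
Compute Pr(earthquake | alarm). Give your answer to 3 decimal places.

P(alarm) = 0.07·0.87·0.86 + 0.48·0.87·0.14 + 0.66·0.13·0.86 + 0.84·0.13·0.14 = 0.052374 + 0.058464 + 0.073788 + 0.015288 = 0.199914
Restricting to configurations with earthquake present: 0.073788 + 0.015288 = 0.089076.
So P(earthquake | alarm) = 0.089076/0.199914 ≈ 0.446.

Pr(earthquake | alarm) ≈ 0.446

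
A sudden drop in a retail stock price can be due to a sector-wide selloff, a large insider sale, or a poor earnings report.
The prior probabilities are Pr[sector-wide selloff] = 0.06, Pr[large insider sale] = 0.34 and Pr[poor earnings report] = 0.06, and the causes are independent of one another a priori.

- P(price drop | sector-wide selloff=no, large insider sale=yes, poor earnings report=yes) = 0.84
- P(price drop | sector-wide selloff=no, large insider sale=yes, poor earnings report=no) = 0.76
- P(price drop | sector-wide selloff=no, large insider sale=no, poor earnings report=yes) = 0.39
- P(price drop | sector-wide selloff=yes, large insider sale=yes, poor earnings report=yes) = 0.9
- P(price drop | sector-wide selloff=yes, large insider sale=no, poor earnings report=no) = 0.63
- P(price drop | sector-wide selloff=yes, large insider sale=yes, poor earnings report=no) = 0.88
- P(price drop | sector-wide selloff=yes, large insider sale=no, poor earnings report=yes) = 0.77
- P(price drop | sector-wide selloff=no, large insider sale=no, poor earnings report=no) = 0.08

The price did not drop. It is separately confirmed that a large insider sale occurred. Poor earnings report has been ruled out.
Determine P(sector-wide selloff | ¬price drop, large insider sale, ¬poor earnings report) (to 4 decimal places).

Enumerate both values of sector-wide selloff and weight by the priors:
  P(¬price drop | large insider sale, ¬poor earnings report) = 0.24·0.94 + 0.12·0.06
        = 0.225600 + 0.007200 = 0.232800
Keeping only the sector-wide selloff-present terms gives 0.007200, so
  P(sector-wide selloff | ¬price drop, large insider sale, ¬poor earnings report) = 0.007200 / 0.232800 ≈ 0.0309

P(sector-wide selloff | ¬price drop, large insider sale, ¬poor earnings report) ≈ 0.0309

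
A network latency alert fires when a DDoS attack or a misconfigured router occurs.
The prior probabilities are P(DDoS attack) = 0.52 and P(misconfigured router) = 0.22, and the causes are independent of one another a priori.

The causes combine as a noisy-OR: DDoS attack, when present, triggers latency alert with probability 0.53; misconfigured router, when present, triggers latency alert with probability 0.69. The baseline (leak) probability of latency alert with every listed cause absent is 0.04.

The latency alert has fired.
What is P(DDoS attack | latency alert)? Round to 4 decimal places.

P(DDoS attack | latency alert) ≈ 0.7826

Under noisy-OR, P(latency alert | causes) = 1 − (1−0.04)·∏(1−qᵢ) over the active causes.
Sum P(latency alert|·) weighted by the priors over the 4 (DDoS attack, misconfigured router) configurations:
  P(latency alert) = 0.04·0.48·0.78 + 0.7024·0.48·0.22 + 0.5488·0.52·0.78 + 0.860128·0.52·0.22
        = 0.014976 + 0.074173 + 0.222593 + 0.098399 = 0.410141
The terms with DDoS attack present sum to 0.320992, so
  P(DDoS attack | latency alert) = 0.320992 / 0.410141 ≈ 0.7826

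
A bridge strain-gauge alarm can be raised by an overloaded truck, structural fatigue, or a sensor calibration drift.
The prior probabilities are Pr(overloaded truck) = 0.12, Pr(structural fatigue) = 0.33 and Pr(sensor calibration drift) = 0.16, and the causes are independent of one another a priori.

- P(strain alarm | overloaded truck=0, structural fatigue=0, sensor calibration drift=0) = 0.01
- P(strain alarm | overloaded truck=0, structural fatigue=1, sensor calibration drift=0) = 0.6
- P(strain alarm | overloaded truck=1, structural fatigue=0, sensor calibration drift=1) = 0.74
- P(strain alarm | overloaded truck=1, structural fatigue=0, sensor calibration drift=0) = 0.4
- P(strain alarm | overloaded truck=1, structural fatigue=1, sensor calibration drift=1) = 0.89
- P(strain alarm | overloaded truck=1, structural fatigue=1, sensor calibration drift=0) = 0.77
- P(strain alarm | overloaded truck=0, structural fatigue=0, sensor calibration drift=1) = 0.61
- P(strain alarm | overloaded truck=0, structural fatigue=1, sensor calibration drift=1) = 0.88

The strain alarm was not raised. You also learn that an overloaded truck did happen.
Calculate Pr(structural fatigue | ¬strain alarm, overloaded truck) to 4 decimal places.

Pr(structural fatigue | ¬strain alarm, overloaded truck) ≈ 0.1599

Enumerate the 4 (structural fatigue, sensor calibration drift) configurations and weight by the priors:
  P(¬strain alarm | overloaded truck) = 0.6×0.67×0.84 + 0.26×0.67×0.16 + 0.23×0.33×0.84 + 0.11×0.33×0.16
        = 0.337680 + 0.027872 + 0.063756 + 0.005808 = 0.435116
Keeping only the structural fatigue-present terms gives 0.069564, so
  P(structural fatigue | ¬strain alarm, overloaded truck) = 0.069564 / 0.435116 ≈ 0.1599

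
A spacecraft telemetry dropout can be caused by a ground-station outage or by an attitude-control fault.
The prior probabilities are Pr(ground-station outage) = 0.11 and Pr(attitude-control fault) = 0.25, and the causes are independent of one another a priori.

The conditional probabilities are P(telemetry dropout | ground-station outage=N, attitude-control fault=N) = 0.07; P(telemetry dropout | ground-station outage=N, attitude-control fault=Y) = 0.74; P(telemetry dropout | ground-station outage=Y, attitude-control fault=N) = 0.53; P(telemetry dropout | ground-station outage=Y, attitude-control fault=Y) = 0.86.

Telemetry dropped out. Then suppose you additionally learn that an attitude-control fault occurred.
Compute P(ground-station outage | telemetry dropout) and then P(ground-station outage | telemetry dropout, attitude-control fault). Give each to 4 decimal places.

P(ground-station outage | telemetry dropout) ≈ 0.2417; P(ground-station outage | telemetry dropout, attitude-control fault) ≈ 0.1256

P(telemetry dropout) = 0.07·0.89·0.75 + 0.74·0.89·0.25 + 0.53·0.11·0.75 + 0.86·0.11·0.25 = 0.046725 + 0.164650 + 0.043725 + 0.023650 = 0.278750
Restricting to configurations with ground-station outage present: 0.043725 + 0.023650 = 0.067375.
Hence the posterior is 0.067375/0.278750 ≈ 0.2417.

With the extra evidence:
By total probability over both values of ground-station outage:
  P(telemetry dropout | attitude-control fault) = 0.74·0.89 + 0.86·0.11
        = 0.658600 + 0.094600 = 0.753200
Configurations with ground-station outage contribute 0.094600, so
  P(ground-station outage | telemetry dropout, attitude-control fault) = 0.094600 / 0.753200 ≈ 0.1256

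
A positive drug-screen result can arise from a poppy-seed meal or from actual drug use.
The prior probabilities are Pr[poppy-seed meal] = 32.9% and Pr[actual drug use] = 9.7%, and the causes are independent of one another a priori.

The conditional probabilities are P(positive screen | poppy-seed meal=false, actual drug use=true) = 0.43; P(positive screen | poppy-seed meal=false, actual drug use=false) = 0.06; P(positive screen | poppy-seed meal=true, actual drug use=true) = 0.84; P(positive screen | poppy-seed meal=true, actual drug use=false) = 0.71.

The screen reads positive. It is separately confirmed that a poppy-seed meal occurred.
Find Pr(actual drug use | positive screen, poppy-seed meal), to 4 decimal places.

By total probability over both values of actual drug use:
  P(positive screen | poppy-seed meal) = 0.71×0.903 + 0.84×0.097
        = 0.641130 + 0.081480 = 0.722610
Configurations with actual drug use contribute 0.081480, so
  P(actual drug use | positive screen, poppy-seed meal) = 0.081480 / 0.722610 ≈ 0.1128

Pr(actual drug use | positive screen, poppy-seed meal) ≈ 0.1128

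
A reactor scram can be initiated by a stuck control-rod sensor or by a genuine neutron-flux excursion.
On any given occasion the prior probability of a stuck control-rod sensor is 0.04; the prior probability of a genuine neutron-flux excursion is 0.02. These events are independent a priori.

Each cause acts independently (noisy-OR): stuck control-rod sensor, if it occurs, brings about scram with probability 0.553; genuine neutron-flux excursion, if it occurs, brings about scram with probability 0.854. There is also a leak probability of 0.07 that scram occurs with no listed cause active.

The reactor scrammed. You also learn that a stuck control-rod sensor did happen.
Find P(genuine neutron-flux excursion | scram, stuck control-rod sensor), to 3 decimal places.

P(genuine neutron-flux excursion | scram, stuck control-rod sensor) ≈ 0.032

Under noisy-OR, P(scram | causes) = 1 − (1−0.07)·∏(1−qᵢ) over the active causes.
Sum P(scram|·) weighted by the priors over both values of genuine neutron-flux excursion:
  P(scram | stuck control-rod sensor) = 0.58429×0.98 + 0.939306×0.02
        = 0.572604 + 0.018786 = 0.591390
The terms with genuine neutron-flux excursion present sum to 0.018786, so
  P(genuine neutron-flux excursion | scram, stuck control-rod sensor) = 0.018786 / 0.591390 ≈ 0.032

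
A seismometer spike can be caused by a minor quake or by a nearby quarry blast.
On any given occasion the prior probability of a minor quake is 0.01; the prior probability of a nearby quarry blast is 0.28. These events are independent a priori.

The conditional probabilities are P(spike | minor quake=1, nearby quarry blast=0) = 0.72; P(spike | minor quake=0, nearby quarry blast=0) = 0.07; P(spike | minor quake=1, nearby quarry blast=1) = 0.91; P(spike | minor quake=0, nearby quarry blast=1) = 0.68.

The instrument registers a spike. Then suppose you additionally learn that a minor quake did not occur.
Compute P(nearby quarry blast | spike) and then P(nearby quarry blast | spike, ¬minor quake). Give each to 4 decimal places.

P(nearby quarry blast | spike) ≈ 0.7762; P(nearby quarry blast | spike, ¬minor quake) ≈ 0.7907

Weight on nearby quarry blast=true, given the evidence: 0.188496 + 0.002548 = 0.191044
Normalizer over all consistent configurations: 0.07×0.99×0.72 + 0.68×0.99×0.28 + 0.72×0.01×0.72 + 0.91×0.01×0.28 = 0.246124
Posterior = 0.191044 / 0.246124 ≈ 0.7762

Now condition on the additional information:
Numerator (weight on configurations with nearby quarry blast): 0.68×0.28 = 0.190400
Normalizer over all consistent configurations: 0.07×0.72 + 0.68×0.28 = 0.240800
P(nearby quarry blast | spike, ¬minor quake) = 0.190400/0.240800 ≈ 0.7907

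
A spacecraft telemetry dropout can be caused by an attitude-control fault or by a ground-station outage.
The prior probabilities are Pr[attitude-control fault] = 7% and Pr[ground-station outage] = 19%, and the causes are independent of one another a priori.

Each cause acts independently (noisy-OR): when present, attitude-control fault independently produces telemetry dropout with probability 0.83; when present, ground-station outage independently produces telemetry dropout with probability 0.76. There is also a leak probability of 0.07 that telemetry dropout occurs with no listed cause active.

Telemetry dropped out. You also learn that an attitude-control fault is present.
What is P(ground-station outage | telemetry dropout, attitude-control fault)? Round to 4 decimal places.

P(ground-station outage | telemetry dropout, attitude-control fault) ≈ 0.2114

Under noisy-OR, P(telemetry dropout | causes) = 1 − (1−0.07)·∏(1−qᵢ) over the active causes.
For the numerator, keep only ground-station outage=true terms: 0.962056·0.19 = 0.182791
The normalizing constant is 0.8419·0.81 + 0.962056·0.19 = 0.864730
Posterior = 0.182791 / 0.864730 ≈ 0.2114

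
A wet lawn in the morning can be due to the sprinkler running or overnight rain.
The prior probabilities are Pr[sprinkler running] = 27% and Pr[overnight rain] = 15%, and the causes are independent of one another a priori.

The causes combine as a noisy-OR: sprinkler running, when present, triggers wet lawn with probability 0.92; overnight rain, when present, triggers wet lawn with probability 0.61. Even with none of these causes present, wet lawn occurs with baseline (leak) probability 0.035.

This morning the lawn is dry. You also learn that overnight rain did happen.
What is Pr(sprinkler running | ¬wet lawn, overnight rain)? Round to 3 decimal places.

Under noisy-OR, P(wet lawn | causes) = 1 − (1−0.035)·∏(1−qᵢ) over the active causes.
By total probability over both values of sprinkler running:
  P(¬wet lawn | overnight rain) = 0.37635·0.73 + 0.030108·0.27
        = 0.274736 + 0.008129 = 0.282865
Keeping only the sprinkler running-present terms gives 0.008129, so
  P(sprinkler running | ¬wet lawn, overnight rain) = 0.008129 / 0.282865 ≈ 0.029

Pr(sprinkler running | ¬wet lawn, overnight rain) ≈ 0.029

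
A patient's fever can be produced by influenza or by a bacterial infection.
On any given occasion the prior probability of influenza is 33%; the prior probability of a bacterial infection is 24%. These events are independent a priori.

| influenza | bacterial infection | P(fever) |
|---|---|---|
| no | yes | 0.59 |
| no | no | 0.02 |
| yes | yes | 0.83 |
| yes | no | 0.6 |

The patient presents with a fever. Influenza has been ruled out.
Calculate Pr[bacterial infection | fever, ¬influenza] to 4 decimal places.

Pr[bacterial infection | fever, ¬influenza] ≈ 0.9031

P(fever | ¬influenza) = 0.02×0.76 + 0.59×0.24 = 0.015200 + 0.141600 = 0.156800
Of this, 0.141600 comes from 0.59×0.24 (the bacterial infection=true cases).
So P(bacterial infection | fever, ¬influenza) = 0.141600/0.156800 ≈ 0.9031.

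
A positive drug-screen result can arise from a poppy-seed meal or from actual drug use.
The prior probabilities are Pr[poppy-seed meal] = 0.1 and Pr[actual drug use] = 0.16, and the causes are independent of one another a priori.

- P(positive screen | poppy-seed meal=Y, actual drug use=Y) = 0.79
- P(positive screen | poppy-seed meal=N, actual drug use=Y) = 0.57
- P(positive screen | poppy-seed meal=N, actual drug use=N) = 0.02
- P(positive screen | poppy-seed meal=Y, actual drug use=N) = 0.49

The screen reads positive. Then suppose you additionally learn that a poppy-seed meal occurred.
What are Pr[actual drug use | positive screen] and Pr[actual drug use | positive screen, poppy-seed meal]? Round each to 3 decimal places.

Pr[actual drug use | positive screen] ≈ 0.627; Pr[actual drug use | positive screen, poppy-seed meal] ≈ 0.235

Weight on actual drug use=true, given the evidence: 0.082080 + 0.012640 = 0.094720
The normalizing constant is 0.02×0.9×0.84 + 0.57×0.9×0.16 + 0.49×0.1×0.84 + 0.79×0.1×0.16 = 0.151000
P(actual drug use | positive screen) = 0.094720/0.151000 ≈ 0.627

With the extra evidence:
P(positive screen | poppy-seed meal) = 0.49·0.84 + 0.79·0.16 = 0.411600 + 0.126400 = 0.538000
The actual drug use-present share is 0.79·0.16 = 0.126400.
P(actual drug use | positive screen, poppy-seed meal) = 0.126400 / 0.538000 ≈ 0.235
This is intercausal reasoning (explaining away): once poppy-seed meal accounts for the positive screen, actual drug use becomes less likely.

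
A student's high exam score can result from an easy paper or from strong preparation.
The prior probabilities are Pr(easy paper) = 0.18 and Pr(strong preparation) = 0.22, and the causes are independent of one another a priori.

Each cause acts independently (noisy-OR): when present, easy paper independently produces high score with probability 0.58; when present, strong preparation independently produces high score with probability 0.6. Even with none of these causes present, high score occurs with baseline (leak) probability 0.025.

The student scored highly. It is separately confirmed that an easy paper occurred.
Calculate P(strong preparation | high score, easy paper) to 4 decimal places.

P(strong preparation | high score, easy paper) ≈ 0.2854

Under noisy-OR, P(high score | causes) = 1 − (1−0.025)·∏(1−qᵢ) over the active causes.
Enumerate both values of strong preparation and weight by the priors:
  P(high score | easy paper) = 0.5905×0.78 + 0.8362×0.22
        = 0.460590 + 0.183964 = 0.644554
The terms with strong preparation present sum to 0.183964, so
  P(strong preparation | high score, easy paper) = 0.183964 / 0.644554 ≈ 0.2854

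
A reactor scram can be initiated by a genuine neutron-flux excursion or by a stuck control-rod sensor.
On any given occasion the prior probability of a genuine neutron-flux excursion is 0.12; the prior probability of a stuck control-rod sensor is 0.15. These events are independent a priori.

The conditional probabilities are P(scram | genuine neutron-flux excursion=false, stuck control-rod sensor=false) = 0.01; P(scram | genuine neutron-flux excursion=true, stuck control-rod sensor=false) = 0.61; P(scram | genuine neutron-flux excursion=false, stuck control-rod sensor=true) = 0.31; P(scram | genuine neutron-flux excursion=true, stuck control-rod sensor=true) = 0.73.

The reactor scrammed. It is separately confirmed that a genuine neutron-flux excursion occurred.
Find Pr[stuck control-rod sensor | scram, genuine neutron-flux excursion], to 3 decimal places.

Pr[stuck control-rod sensor | scram, genuine neutron-flux excursion] ≈ 0.174

For the numerator, keep only stuck control-rod sensor=true terms: 0.73×0.15 = 0.109500
The normalizing constant is 0.61×0.85 + 0.73×0.15 = 0.628000
P(stuck control-rod sensor | scram, genuine neutron-flux excursion) = 0.109500/0.628000 ≈ 0.174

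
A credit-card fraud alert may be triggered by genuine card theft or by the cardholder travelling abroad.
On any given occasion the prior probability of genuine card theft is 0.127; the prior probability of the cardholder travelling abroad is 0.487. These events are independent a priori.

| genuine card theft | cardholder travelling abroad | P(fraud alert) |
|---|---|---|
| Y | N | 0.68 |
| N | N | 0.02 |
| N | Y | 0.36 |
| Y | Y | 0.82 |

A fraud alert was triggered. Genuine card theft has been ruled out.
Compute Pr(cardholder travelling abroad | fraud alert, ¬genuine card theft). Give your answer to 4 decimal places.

Pr(cardholder travelling abroad | fraud alert, ¬genuine card theft) ≈ 0.9447

Enumerate both values of cardholder travelling abroad and weight by the priors:
  P(fraud alert | ¬genuine card theft) = 0.02*0.513 + 0.36*0.487
        = 0.010260 + 0.175320 = 0.185580
Keeping only the cardholder travelling abroad-present terms gives 0.175320, so
  P(cardholder travelling abroad | fraud alert, ¬genuine card theft) = 0.175320 / 0.185580 ≈ 0.9447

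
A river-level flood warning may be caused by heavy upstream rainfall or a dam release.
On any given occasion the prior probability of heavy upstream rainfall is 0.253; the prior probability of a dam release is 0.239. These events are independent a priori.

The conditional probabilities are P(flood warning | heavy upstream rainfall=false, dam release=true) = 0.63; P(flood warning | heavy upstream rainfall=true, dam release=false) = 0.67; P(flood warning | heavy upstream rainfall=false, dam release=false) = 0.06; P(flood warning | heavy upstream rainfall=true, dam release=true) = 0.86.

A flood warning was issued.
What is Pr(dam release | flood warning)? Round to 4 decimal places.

For the numerator, keep only dam release=true terms: 0.112476 + 0.052002 = 0.164478
Denominator P(flood warning): 0.06×0.747×0.761 + 0.63×0.747×0.239 + 0.67×0.253×0.761 + 0.86×0.253×0.239 = 0.327583
Posterior = 0.164478 / 0.327583 ≈ 0.5021

Pr(dam release | flood warning) ≈ 0.5021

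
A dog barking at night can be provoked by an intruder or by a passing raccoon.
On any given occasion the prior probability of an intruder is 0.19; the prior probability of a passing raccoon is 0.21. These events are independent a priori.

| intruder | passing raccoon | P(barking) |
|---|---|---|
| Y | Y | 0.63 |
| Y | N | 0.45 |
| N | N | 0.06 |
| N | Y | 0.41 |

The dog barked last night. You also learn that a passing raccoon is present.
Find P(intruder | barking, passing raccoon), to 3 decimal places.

Sum P(barking|·) weighted by the priors over both values of intruder:
  P(barking | passing raccoon) = 0.41·0.81 + 0.63·0.19
        = 0.332100 + 0.119700 = 0.451800
Keeping only the intruder-present terms gives 0.119700, so
  P(intruder | barking, passing raccoon) = 0.119700 / 0.451800 ≈ 0.265

P(intruder | barking, passing raccoon) ≈ 0.265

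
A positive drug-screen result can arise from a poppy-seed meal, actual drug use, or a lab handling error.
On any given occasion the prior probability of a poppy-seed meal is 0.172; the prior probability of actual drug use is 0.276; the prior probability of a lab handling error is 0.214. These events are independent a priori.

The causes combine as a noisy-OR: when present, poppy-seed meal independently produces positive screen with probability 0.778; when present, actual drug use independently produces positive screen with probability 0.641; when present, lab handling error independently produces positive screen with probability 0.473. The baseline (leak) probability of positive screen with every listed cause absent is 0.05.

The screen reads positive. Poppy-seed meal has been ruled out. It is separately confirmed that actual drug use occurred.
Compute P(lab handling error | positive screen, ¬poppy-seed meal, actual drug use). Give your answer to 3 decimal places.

Under noisy-OR, P(positive screen | causes) = 1 − (1−0.05)·∏(1−qᵢ) over the active causes.
Numerator (weight on configurations with lab handling error): 0.820267·0.214 = 0.175537
Denominator P(positive screen | ¬poppy-seed meal, actual drug use): 0.65895·0.786 + 0.820267·0.214 = 0.693472
Posterior = 0.175537 / 0.693472 ≈ 0.253

P(lab handling error | positive screen, ¬poppy-seed meal, actual drug use) ≈ 0.253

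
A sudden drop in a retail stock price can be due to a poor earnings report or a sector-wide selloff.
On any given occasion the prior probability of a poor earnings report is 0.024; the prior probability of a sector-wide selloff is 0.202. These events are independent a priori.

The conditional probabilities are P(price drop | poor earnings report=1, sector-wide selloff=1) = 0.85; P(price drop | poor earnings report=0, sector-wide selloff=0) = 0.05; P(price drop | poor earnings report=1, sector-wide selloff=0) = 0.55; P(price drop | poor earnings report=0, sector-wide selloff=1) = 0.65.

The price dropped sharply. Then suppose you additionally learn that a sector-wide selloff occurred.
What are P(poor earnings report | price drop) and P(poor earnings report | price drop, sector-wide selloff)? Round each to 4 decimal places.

P(poor earnings report | price drop) ≈ 0.0806; P(poor earnings report | price drop, sector-wide selloff) ≈ 0.0312

P(price drop) = 0.05·0.976·0.798 + 0.65·0.976·0.202 + 0.55·0.024·0.798 + 0.85·0.024·0.202 = 0.038942 + 0.128149 + 0.010534 + 0.004121 = 0.181746
The poor earnings report-present share is 0.010534 + 0.004121 = 0.014655.
So P(poor earnings report | price drop) = 0.014655/0.181746 ≈ 0.0806.

Now condition on the additional information:
P(price drop | sector-wide selloff) = 0.65*0.976 + 0.85*0.024 = 0.634400 + 0.020400 = 0.654800
Of this, 0.020400 comes from 0.85*0.024 (the poor earnings report=true cases).
So P(poor earnings report | price drop, sector-wide selloff) = 0.020400/0.654800 ≈ 0.0312.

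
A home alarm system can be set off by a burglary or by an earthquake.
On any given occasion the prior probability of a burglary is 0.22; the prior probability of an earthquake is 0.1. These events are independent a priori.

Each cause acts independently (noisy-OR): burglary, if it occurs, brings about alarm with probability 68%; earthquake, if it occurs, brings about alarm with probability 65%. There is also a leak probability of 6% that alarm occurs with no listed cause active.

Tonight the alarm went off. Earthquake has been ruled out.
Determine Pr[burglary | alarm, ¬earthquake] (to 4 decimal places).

Under noisy-OR, P(alarm | causes) = 1 − (1−0.06)·∏(1−qᵢ) over the active causes.
By total probability over both values of burglary:
  P(alarm | ¬earthquake) = 0.06·0.78 + 0.6992·0.22
        = 0.046800 + 0.153824 = 0.200624
Keeping only the burglary-present terms gives 0.153824, so
  P(burglary | alarm, ¬earthquake) = 0.153824 / 0.200624 ≈ 0.7667

Pr[burglary | alarm, ¬earthquake] ≈ 0.7667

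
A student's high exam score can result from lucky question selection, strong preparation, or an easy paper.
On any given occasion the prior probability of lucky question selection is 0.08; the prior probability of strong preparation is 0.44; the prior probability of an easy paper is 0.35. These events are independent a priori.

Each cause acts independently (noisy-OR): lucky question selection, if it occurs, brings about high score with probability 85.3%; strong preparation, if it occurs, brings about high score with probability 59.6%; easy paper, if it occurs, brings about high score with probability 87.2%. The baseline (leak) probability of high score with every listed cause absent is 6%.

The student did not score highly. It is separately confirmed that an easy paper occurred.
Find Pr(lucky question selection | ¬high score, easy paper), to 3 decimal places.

Under noisy-OR, P(high score | causes) = 1 − (1−0.06)·∏(1−qᵢ) over the active causes.
For the numerator, keep only lucky question selection=true terms: 0.000792 + 0.000252 = 0.001044
Normalizer over all consistent configurations: 0.12032×0.92×0.56 + 0.048609×0.92×0.44 + 0.017687×0.08×0.56 + 0.007146×0.08×0.44 = 0.082710
Posterior = 0.001044 / 0.082710 ≈ 0.013

Pr(lucky question selection | ¬high score, easy paper) ≈ 0.013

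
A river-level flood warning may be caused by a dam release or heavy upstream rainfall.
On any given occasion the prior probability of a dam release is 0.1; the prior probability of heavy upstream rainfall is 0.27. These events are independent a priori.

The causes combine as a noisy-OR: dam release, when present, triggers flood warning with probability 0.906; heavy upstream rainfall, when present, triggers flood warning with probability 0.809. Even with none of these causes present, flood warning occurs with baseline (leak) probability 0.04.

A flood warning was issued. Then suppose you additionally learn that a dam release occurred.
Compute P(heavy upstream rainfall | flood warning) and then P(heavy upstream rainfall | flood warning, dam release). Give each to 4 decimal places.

Under noisy-OR, P(flood warning | causes) = 1 − (1−0.04)·∏(1−qᵢ) over the active causes.
P(flood warning) = 0.04*0.9*0.73 + 0.81664*0.9*0.27 + 0.90976*0.1*0.73 + 0.982764*0.1*0.27 = 0.026280 + 0.198444 + 0.066412 + 0.026535 = 0.317671
The heavy upstream rainfall-present share is 0.198444 + 0.026535 = 0.224979.
So P(heavy upstream rainfall | flood warning) = 0.224979/0.317671 ≈ 0.7082.

Now condition on the additional information:
For the numerator, keep only heavy upstream rainfall=true terms: 0.982764·0.27 = 0.265346
Denominator P(flood warning | dam release): 0.90976·0.73 + 0.982764·0.27 = 0.929471
Posterior = 0.265346 / 0.929471 ≈ 0.2855
This is intercausal reasoning (explaining away): once dam release accounts for the flood warning, heavy upstream rainfall becomes less likely.

P(heavy upstream rainfall | flood warning) ≈ 0.7082; P(heavy upstream rainfall | flood warning, dam release) ≈ 0.2855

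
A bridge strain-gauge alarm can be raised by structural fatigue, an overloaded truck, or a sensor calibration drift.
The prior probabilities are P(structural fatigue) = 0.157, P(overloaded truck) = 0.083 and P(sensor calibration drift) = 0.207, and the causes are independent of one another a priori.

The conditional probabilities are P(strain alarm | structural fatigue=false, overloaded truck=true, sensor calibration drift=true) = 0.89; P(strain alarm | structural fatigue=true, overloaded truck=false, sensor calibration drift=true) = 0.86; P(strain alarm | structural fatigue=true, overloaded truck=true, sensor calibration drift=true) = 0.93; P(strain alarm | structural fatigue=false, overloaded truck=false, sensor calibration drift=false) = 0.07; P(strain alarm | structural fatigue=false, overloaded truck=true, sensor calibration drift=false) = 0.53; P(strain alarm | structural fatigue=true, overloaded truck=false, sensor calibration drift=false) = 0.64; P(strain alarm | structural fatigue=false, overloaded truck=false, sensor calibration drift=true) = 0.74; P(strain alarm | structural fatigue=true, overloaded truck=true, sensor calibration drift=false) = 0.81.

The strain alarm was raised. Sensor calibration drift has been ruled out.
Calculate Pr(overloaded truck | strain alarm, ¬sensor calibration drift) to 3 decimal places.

Pr(overloaded truck | strain alarm, ¬sensor calibration drift) ≈ 0.246

Enumerate the 4 (structural fatigue, overloaded truck) configurations and weight by the priors:
  P(strain alarm | ¬sensor calibration drift) = 0.07×0.843×0.917 + 0.53×0.843×0.083 + 0.64×0.157×0.917 + 0.81×0.157×0.083
        = 0.054112 + 0.037084 + 0.092140 + 0.010555 = 0.193891
Configurations with overloaded truck contribute 0.047639, so
  P(overloaded truck | strain alarm, ¬sensor calibration drift) = 0.047639 / 0.193891 ≈ 0.246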